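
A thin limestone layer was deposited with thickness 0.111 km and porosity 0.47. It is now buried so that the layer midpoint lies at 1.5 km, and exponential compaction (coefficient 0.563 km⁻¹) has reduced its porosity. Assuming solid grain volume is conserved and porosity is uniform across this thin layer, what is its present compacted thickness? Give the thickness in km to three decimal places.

Porosity at 1.5 km: phi = 0.47·exp(−0.563×1.5) = 0.2020
Solid-volume conservation: h(1−phi) = h₀(1−phi₀) ⇒ h = h₀·(1−phi₀)/(1−phi)
h = 0.111 × (1 − 0.47)/(1 − 0.2020) = 0.111 × 0.6642 = 0.0737 km

0.074 km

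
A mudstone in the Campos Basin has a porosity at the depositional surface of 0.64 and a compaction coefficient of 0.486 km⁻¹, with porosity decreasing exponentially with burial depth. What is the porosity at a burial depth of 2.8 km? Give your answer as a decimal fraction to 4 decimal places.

0.1641

phi = phi₀·exp(−k·z) = 0.64 × exp(−0.486 × 2.8) = 0.64 × exp(−1.361)
  = 0.64 × 0.2565 = 0.1641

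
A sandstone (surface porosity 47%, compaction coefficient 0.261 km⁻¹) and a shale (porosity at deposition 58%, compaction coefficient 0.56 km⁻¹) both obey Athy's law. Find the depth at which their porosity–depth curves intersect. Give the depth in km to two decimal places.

0.70 km

Set phi₀ₐ e^(−kₐz) = phi₀ᵦ e^(−kᵦz) ⇒ ln(phi₀ₐ/phi₀ᵦ) = (kₐ − kᵦ)·z
z = ln(0.47/0.58) / (0.261 − 0.56) = -0.2103 / -0.299 = 0.703 km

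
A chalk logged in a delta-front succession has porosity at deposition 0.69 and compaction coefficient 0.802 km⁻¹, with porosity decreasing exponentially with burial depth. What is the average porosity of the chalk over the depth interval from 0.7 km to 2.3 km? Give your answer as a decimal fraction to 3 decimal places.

⟨n⟩ = (1/(d₂−d₁)) ∫ n₀ e^(−cd) dd = n₀·(e^(−c·d₁) − e^(−c·d₂)) / (c·(d₂−d₁))
e^(−0.802×0.7) = 0.5704; e^(−0.802×2.3) = 0.1581
⟨n⟩ = 0.69 × (0.5704 − 0.1581) / (0.802 × 1.6) = 0.69 × 0.3213 = 0.2217

0.222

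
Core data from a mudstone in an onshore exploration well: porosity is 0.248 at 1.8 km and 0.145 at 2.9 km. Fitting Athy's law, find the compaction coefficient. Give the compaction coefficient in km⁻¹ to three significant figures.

0.488 km⁻¹

Athy: phi(d) = phi₀ e^(−cd) ⇒ phi₁/phi₂ = e^{c(d₂−d₁)} ⇒ c = ln(phi₁/phi₂)/(d₂−d₁)
c = ln(0.248/0.145) / (2.9 − 1.8) = ln(1.71) / 1.1 = 0.5367 / 1.1 = 0.4879 km⁻¹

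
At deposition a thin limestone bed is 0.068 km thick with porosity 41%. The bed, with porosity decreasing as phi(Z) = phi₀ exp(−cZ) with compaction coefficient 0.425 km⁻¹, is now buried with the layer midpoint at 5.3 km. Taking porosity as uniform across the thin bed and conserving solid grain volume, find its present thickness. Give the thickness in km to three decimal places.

Porosity at 5.3 km: phi = 0.41·exp(−0.425×5.3) = 0.0431
Solid-volume conservation: h(1−phi) = h₀(1−phi₀) ⇒ h = h₀·(1−phi₀)/(1−phi)
h = 0.068 × (1 − 0.41)/(1 − 0.0431) = 0.068 × 0.6166 = 0.0419 km

0.042 km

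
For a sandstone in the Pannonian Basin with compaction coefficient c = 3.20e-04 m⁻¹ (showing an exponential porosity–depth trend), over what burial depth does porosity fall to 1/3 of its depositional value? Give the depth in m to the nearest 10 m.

Working in km (1 km = 1000 m; c in km⁻¹ = c in m⁻¹ × 1000):
φ/φ₀ = 1/3 ⇒ exp(−c·Z) = 1/3 ⇒ Z = ln(3) / c
Z = 1.0986 / 0.32 = 3.433 km

3430 m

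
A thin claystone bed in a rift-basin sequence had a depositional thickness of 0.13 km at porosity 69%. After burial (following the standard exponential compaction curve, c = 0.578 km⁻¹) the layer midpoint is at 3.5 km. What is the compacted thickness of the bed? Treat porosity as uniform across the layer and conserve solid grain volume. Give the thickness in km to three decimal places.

0.044 km

Porosity at 3.5 km: n = 0.69·exp(−0.578×3.5) = 0.0913
Solid-volume conservation: h(1−n) = h₀(1−n₀) ⇒ h = h₀·(1−n₀)/(1−n)
h = 0.13 × (1 − 0.69)/(1 − 0.0913) = 0.13 × 0.3411 = 0.0443 km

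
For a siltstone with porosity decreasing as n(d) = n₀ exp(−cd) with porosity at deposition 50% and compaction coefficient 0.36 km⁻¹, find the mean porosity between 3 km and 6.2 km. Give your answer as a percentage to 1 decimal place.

⟨n⟩ = (1/(d₂−d₁)) ∫ n₀ e^(−cd) dd = n₀·(e^(−c·d₁) − e^(−c·d₂)) / (c·(d₂−d₁))
e^(−0.36×3) = 0.3396; e^(−0.36×6.2) = 0.1073
⟨n⟩ = 0.5 × (0.3396 − 0.1073) / (0.36 × 3.2) = 0.5 × 0.2016 = 0.1008

10.1%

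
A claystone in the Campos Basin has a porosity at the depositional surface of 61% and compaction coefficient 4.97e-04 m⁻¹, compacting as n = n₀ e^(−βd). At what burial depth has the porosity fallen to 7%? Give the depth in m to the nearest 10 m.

4360 m

Working in km (1 km = 1000 m; β in km⁻¹ = β in m⁻¹ × 1000):
Invert Athy's law: d = ln(n₀/n) / β
d = ln(0.61/0.07) / 0.497 = ln(8.714) / 0.497 = 2.1650 / 0.497 = 4.356 km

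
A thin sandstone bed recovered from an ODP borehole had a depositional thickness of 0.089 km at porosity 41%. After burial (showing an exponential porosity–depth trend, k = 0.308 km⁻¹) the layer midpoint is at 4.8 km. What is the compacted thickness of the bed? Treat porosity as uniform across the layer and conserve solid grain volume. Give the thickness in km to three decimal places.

Porosity at 4.8 km: φ = 0.41·exp(−0.308×4.8) = 0.0935
Solid-volume conservation: h(1−φ) = h₀(1−φ₀) ⇒ h = h₀·(1−φ₀)/(1−φ)
h = 0.089 × (1 − 0.41)/(1 − 0.0935) = 0.089 × 0.6508 = 0.0579 km

0.058 km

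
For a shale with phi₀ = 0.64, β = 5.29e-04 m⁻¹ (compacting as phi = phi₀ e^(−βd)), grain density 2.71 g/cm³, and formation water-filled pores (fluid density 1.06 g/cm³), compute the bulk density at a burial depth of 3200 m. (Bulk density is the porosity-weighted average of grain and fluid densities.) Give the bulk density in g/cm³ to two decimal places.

2.52 g/cm³

Working in km (1 km = 1000 m; β in km⁻¹ = β in m⁻¹ × 1000):
Porosity at depth: phi = 0.64·exp(−0.529×3.2) = 0.64×0.1840 = 0.1178
Bulk density: ρ_b = (1−phi)ρ_g + phi·ρ_f = 0.8822×2.71 + 0.1178×1.06
       = 2.391 + 0.125 = 2.516 g/cm³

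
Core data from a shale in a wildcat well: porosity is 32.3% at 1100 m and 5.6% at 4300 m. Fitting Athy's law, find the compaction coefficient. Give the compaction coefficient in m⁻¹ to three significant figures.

0.000548 m⁻¹

Working in km (1 km = 1000 m; β in km⁻¹ = β in m⁻¹ × 1000):
Athy: φ(Z) = φ₀ e^(−βZ) ⇒ φ₁/φ₂ = e^{β(Z₂−Z₁)} ⇒ β = ln(φ₁/φ₂)/(Z₂−Z₁)
β = ln(0.323/0.056) / (4.3 − 1.1) = ln(5.768) / 3.2 = 1.7523 / 3.2 = 0.5476 km⁻¹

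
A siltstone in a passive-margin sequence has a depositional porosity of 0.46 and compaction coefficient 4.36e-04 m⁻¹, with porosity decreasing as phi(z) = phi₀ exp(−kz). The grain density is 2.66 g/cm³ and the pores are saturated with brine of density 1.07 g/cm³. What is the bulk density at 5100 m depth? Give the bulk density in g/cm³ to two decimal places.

Working in km (1 km = 1000 m; k in km⁻¹ = k in m⁻¹ × 1000):
Porosity at depth: phi = 0.46·exp(−0.436×5.1) = 0.46×0.1082 = 0.0498
Bulk density: ρ_b = (1−phi)ρ_g + phi·ρ_f = 0.9502×2.66 + 0.0498×1.07
       = 2.528 + 0.053 = 2.581 g/cm³

2.58 g/cm³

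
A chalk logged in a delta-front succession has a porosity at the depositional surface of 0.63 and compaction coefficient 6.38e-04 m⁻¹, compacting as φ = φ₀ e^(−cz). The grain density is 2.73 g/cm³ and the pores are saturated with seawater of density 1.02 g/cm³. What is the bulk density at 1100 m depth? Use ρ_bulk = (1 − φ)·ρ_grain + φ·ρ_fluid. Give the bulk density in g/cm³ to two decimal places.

2.20 g/cm³

Working in km (1 km = 1000 m; c in km⁻¹ = c in m⁻¹ × 1000):
Porosity at depth: φ = 0.63·exp(−0.638×1.1) = 0.63×0.4957 = 0.3123
Bulk density: ρ_b = (1−φ)ρ_g + φ·ρ_f = 0.6877×2.73 + 0.3123×1.02
       = 1.877 + 0.319 = 2.196 g/cm³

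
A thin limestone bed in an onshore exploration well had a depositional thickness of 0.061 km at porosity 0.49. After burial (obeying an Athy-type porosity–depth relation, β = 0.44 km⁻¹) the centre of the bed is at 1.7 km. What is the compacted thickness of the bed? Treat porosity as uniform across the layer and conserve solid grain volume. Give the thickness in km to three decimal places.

Porosity at 1.7 km: n = 0.49·exp(−0.44×1.7) = 0.2319
Solid-volume conservation: h(1−n) = h₀(1−n₀) ⇒ h = h₀·(1−n₀)/(1−n)
h = 0.061 × (1 − 0.49)/(1 − 0.2319) = 0.061 × 0.6640 = 0.0405 km

0.041 km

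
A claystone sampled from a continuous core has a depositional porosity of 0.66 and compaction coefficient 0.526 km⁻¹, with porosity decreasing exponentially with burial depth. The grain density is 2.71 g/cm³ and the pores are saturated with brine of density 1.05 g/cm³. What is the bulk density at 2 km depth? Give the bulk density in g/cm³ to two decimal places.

2.33 g/cm³

Porosity at depth: n = 0.66·exp(−0.526×2) = 0.66×0.3492 = 0.2305
Bulk density: ρ_b = (1−n)ρ_g + n·ρ_f = 0.7695×2.71 + 0.2305×1.05
       = 2.085 + 0.242 = 2.327 g/cm³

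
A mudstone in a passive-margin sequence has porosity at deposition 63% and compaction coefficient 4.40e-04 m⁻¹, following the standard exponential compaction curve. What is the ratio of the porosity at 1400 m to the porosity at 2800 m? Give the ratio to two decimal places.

1.85

Working in km (1 km = 1000 m; c in km⁻¹ = c in m⁻¹ × 1000):
φ(d₁)/φ(d₂) = e^(−c·d₁)/e^(−c·d₂) = e^{c(d₂−d₁)}
= exp(0.44 × 1.4) = exp(0.616) = 1.8515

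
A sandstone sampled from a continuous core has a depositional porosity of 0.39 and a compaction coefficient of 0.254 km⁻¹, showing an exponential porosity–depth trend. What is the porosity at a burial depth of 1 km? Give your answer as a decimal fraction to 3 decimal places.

φ = φ₀·exp(−c·Z) = 0.39 × exp(−0.254 × 1) = 0.39 × exp(−0.254)
  = 0.39 × 0.7757 = 0.3025

0.303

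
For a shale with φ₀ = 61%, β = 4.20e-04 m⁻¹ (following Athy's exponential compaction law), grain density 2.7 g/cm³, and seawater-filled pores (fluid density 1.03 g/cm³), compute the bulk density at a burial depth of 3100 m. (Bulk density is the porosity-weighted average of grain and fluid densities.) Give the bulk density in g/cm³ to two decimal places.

2.42 g/cm³

Working in km (1 km = 1000 m; β in km⁻¹ = β in m⁻¹ × 1000):
Porosity at depth: φ = 0.61·exp(−0.42×3.1) = 0.61×0.2720 = 0.1659
Bulk density: ρ_b = (1−φ)ρ_g + φ·ρ_f = 0.8341×2.7 + 0.1659×1.03
       = 2.252 + 0.171 = 2.423 g/cm³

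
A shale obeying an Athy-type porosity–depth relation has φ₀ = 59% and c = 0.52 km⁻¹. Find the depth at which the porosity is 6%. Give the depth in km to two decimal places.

Invert Athy's law: z = ln(φ₀/φ) / c
z = ln(0.59/0.06) / 0.52 = ln(9.833) / 0.52 = 2.2858 / 0.52 = 4.396 km

4.40 km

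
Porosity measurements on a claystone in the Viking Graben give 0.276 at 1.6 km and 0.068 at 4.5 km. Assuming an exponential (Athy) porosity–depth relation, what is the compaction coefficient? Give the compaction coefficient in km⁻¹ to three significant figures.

Athy: φ(z) = φ₀ e^(−kz) ⇒ φ₁/φ₂ = e^{k(z₂−z₁)} ⇒ k = ln(φ₁/φ₂)/(z₂−z₁)
k = ln(0.276/0.068) / (4.5 − 1.6) = ln(4.059) / 2.9 = 1.4009 / 2.9 = 0.4831 km⁻¹

0.483 km⁻¹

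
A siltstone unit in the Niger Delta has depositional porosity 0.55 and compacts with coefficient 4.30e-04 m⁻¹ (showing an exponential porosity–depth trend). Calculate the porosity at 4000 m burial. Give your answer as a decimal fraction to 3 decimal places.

0.098

Working in km (1 km = 1000 m; c in km⁻¹ = c in m⁻¹ × 1000):
phi = phi₀·exp(−c·z) = 0.55 × exp(−0.43 × 4) = 0.55 × exp(−1.72)
  = 0.55 × 0.1791 = 0.0985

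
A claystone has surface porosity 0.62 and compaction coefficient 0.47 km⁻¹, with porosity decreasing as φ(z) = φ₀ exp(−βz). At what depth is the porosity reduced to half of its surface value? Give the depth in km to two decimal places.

1.47 km

φ/φ₀ = 1/2 ⇒ exp(−β·z) = 1/2 ⇒ z = ln(2) / β
z = 0.6931 / 0.47 = 1.475 km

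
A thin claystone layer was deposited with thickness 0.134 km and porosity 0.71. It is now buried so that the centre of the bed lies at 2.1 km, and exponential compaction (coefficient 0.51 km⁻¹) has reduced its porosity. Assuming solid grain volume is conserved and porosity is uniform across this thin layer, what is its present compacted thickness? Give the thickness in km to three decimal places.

Porosity at 2.1 km: n = 0.71·exp(−0.51×2.1) = 0.2433
Solid-volume conservation: h(1−n) = h₀(1−n₀) ⇒ h = h₀·(1−n₀)/(1−n)
h = 0.134 × (1 − 0.71)/(1 − 0.2433) = 0.134 × 0.3832 = 0.0514 km

0.051 km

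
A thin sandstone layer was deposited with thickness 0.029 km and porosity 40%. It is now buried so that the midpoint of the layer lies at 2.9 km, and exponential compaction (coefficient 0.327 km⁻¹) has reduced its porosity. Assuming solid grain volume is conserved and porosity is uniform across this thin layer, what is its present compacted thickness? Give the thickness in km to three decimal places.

0.021 km

Porosity at 2.9 km: n = 0.4·exp(−0.327×2.9) = 0.1550
Solid-volume conservation: h(1−n) = h₀(1−n₀) ⇒ h = h₀·(1−n₀)/(1−n)
h = 0.029 × (1 − 0.4)/(1 − 0.1550) = 0.029 × 0.7100 = 0.0206 km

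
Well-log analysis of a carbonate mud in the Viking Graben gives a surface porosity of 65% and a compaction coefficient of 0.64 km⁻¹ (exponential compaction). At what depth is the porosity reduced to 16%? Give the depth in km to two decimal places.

Invert Athy's law: Z = ln(n₀/n) / β
Z = ln(0.65/0.16) / 0.64 = ln(4.062) / 0.64 = 1.4018 / 0.64 = 2.190 km

2.19 km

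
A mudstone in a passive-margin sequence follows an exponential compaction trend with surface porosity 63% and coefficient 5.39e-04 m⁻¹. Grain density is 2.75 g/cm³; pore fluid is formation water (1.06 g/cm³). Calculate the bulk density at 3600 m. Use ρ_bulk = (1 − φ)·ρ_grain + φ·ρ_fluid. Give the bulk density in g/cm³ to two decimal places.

2.60 g/cm³

Working in km (1 km = 1000 m; k in km⁻¹ = k in m⁻¹ × 1000):
Porosity at depth: phi = 0.63·exp(−0.539×3.6) = 0.63×0.1436 = 0.0905
Bulk density: ρ_b = (1−phi)ρ_g + phi·ρ_f = 0.9095×2.75 + 0.0905×1.06
       = 2.501 + 0.096 = 2.597 g/cm³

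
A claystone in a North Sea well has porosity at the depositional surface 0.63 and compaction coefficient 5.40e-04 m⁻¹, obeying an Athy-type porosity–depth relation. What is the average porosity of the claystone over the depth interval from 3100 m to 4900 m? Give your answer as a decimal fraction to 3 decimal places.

0.076

Working in km (1 km = 1000 m; k in km⁻¹ = k in m⁻¹ × 1000):
⟨φ⟩ = (1/(z₂−z₁)) ∫ φ₀ e^(−kz) dz = φ₀·(e^(−k·z₁) − e^(−k·z₂)) / (k·(z₂−z₁))
e^(−0.54×3.1) = 0.1875; e^(−0.54×4.9) = 0.0709
⟨φ⟩ = 0.63 × (0.1875 − 0.0709) / (0.54 × 1.8) = 0.63 × 0.1199 = 0.0755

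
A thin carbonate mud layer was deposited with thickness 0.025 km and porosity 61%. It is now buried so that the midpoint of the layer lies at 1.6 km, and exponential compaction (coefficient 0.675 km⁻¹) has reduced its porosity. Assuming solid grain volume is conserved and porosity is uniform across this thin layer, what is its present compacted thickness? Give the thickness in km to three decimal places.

Porosity at 1.6 km: phi = 0.61·exp(−0.675×1.6) = 0.2072
Solid-volume conservation: h(1−phi) = h₀(1−phi₀) ⇒ h = h₀·(1−phi₀)/(1−phi)
h = 0.025 × (1 − 0.61)/(1 − 0.2072) = 0.025 × 0.4919 = 0.0123 km

0.012 km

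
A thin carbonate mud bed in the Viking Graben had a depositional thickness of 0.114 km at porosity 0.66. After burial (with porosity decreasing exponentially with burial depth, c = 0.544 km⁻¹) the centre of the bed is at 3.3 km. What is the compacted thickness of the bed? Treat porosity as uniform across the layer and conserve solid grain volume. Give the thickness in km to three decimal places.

0.044 km

Porosity at 3.3 km: n = 0.66·exp(−0.544×3.3) = 0.1096
Solid-volume conservation: h(1−n) = h₀(1−n₀) ⇒ h = h₀·(1−n₀)/(1−n)
h = 0.114 × (1 − 0.66)/(1 − 0.1096) = 0.114 × 0.3819 = 0.0435 km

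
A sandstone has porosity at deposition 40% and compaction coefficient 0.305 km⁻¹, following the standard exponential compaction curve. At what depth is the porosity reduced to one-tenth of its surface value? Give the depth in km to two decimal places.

7.55 km

φ/φ₀ = 1/10 ⇒ exp(−β·Z) = 1/10 ⇒ Z = ln(10) / β
Z = 2.3026 / 0.305 = 7.549 km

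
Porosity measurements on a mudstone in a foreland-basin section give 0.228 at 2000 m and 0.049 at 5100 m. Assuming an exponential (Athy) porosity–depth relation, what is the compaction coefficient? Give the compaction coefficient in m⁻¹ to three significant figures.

0.000496 m⁻¹

Working in km (1 km = 1000 m; k in km⁻¹ = k in m⁻¹ × 1000):
Athy: phi(d) = phi₀ e^(−kd) ⇒ phi₁/phi₂ = e^{k(d₂−d₁)} ⇒ k = ln(phi₁/phi₂)/(d₂−d₁)
k = ln(0.228/0.049) / (5.1 − 2) = ln(4.653) / 3.1 = 1.5375 / 3.1 = 0.496 km⁻¹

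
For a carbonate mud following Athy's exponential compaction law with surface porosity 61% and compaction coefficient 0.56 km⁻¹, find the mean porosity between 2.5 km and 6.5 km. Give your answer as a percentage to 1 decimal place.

⟨phi⟩ = (1/(d₂−d₁)) ∫ phi₀ e^(−kd) dd = phi₀·(e^(−k·d₁) − e^(−k·d₂)) / (k·(d₂−d₁))
e^(−0.56×2.5) = 0.2466; e^(−0.56×6.5) = 0.0263
⟨phi⟩ = 0.61 × (0.2466 − 0.0263) / (0.56 × 4) = 0.61 × 0.0984 = 0.0600

6.0%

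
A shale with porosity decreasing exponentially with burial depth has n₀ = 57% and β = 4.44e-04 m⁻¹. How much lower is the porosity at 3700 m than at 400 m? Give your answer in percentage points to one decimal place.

36.7 percentage points

Working in km (1 km = 1000 m; β in km⁻¹ = β in m⁻¹ × 1000):
n(0.4) = 0.57·e^(−0.444×0.4) = 0.4772
n(3.7) = 0.57·e^(−0.444×3.7) = 0.1103
Δn = 0.4772 − 0.1103 = 0.3670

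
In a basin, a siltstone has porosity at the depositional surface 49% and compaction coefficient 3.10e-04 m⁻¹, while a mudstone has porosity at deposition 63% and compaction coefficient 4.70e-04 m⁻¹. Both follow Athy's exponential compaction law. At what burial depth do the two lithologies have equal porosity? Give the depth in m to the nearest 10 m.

1570 m

Working in km (1 km = 1000 m; c in km⁻¹ = c in m⁻¹ × 1000):
Set phi₀ₐ e^(−cₐz) = phi₀ᵦ e^(−cᵦz) ⇒ ln(phi₀ₐ/phi₀ᵦ) = (cₐ − cᵦ)·z
z = ln(0.49/0.63) / (0.31 − 0.47) = -0.2513 / -0.16 = 1.571 km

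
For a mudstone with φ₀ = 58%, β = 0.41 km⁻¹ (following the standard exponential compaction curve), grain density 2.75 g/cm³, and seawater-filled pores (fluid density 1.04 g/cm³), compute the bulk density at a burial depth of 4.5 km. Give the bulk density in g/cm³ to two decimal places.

2.59 g/cm³

Porosity at depth: φ = 0.58·exp(−0.41×4.5) = 0.58×0.1580 = 0.0917
Bulk density: ρ_b = (1−φ)ρ_g + φ·ρ_f = 0.9083×2.75 + 0.0917×1.04
       = 2.498 + 0.095 = 2.593 g/cm³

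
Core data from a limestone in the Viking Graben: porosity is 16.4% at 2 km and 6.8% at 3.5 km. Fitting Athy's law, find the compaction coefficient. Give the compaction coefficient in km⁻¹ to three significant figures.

Athy: φ(Z) = φ₀ e^(−kZ) ⇒ φ₁/φ₂ = e^{k(Z₂−Z₁)} ⇒ k = ln(φ₁/φ₂)/(Z₂−Z₁)
k = ln(0.164/0.068) / (3.5 − 2) = ln(2.412) / 1.5 = 0.8804 / 1.5 = 0.5869 km⁻¹

0.587 km⁻¹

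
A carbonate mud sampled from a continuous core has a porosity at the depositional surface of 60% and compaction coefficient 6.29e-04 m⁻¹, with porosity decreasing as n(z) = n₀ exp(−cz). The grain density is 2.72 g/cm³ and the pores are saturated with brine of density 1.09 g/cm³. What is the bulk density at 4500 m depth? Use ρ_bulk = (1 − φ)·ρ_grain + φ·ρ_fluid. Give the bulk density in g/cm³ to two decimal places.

2.66 g/cm³

Working in km (1 km = 1000 m; c in km⁻¹ = c in m⁻¹ × 1000):
Porosity at depth: n = 0.6·exp(−0.629×4.5) = 0.6×0.0590 = 0.0354
Bulk density: ρ_b = (1−n)ρ_g + n·ρ_f = 0.9646×2.72 + 0.0354×1.09
       = 2.624 + 0.039 = 2.662 g/cm³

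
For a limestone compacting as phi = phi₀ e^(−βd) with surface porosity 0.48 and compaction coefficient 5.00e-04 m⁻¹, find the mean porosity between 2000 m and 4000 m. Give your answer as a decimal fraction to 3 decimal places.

0.112

Working in km (1 km = 1000 m; β in km⁻¹ = β in m⁻¹ × 1000):
⟨phi⟩ = (1/(d₂−d₁)) ∫ phi₀ e^(−βd) dd = phi₀·(e^(−β·d₁) − e^(−β·d₂)) / (β·(d₂−d₁))
e^(−0.5×2) = 0.3679; e^(−0.5×4) = 0.1353
⟨phi⟩ = 0.48 × (0.3679 − 0.1353) / (0.5 × 2) = 0.48 × 0.2325 = 0.1116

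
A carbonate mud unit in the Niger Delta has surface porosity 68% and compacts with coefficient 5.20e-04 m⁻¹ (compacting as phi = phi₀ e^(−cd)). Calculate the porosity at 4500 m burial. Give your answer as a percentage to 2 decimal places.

Working in km (1 km = 1000 m; c in km⁻¹ = c in m⁻¹ × 1000):
phi = phi₀·exp(−c·d) = 0.68 × exp(−0.52 × 4.5) = 0.68 × exp(−2.34)
  = 0.68 × 0.0963 = 0.0655

6.55%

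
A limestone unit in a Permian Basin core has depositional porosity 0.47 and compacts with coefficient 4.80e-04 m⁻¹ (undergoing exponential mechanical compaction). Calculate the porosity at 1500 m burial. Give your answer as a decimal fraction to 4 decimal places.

Working in km (1 km = 1000 m; β in km⁻¹ = β in m⁻¹ × 1000):
phi = phi₀·exp(−β·z) = 0.47 × exp(−0.48 × 1.5) = 0.47 × exp(−0.72)
  = 0.47 × 0.4868 = 0.2288

0.2288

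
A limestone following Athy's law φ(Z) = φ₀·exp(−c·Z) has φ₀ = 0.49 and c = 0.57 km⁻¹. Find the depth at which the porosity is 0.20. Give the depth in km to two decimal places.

1.57 km

Invert Athy's law: Z = ln(φ₀/φ) / c
Z = ln(0.49/0.2) / 0.57 = ln(2.45) / 0.57 = 0.8961 / 0.57 = 1.572 km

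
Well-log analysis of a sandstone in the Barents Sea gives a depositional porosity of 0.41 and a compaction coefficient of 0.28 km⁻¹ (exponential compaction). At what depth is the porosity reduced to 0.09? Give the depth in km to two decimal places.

5.42 km

Invert Athy's law: z = ln(n₀/n) / β
z = ln(0.41/0.09) / 0.28 = ln(4.556) / 0.28 = 1.5163 / 0.28 = 5.416 km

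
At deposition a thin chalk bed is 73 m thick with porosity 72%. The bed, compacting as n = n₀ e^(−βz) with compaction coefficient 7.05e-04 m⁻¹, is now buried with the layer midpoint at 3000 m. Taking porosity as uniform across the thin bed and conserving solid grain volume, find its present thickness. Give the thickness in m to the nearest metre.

Working in km (1 km = 1000 m; β in km⁻¹ = β in m⁻¹ × 1000):
Porosity at 3 km: n = 0.72·exp(−0.705×3) = 0.0869
Solid-volume conservation: h(1−n) = h₀(1−n₀) ⇒ h = h₀·(1−n₀)/(1−n)
h = 0.073 × (1 − 0.72)/(1 − 0.0869) = 0.073 × 0.3066 = 0.0224 km

22 m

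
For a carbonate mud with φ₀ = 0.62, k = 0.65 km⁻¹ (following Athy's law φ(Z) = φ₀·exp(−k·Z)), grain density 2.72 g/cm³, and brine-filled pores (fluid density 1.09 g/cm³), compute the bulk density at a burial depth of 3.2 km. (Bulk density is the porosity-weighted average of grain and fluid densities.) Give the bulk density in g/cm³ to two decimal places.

2.59 g/cm³

Porosity at depth: φ = 0.62·exp(−0.65×3.2) = 0.62×0.1249 = 0.0775
Bulk density: ρ_b = (1−φ)ρ_g + φ·ρ_f = 0.9225×2.72 + 0.0775×1.09
       = 2.509 + 0.084 = 2.594 g/cm³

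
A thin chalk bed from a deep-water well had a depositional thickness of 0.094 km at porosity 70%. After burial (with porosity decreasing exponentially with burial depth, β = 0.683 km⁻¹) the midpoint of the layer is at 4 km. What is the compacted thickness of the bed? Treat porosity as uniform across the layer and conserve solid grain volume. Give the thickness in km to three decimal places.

Porosity at 4 km: φ = 0.7·exp(−0.683×4) = 0.0456
Solid-volume conservation: h(1−φ) = h₀(1−φ₀) ⇒ h = h₀·(1−φ₀)/(1−φ)
h = 0.094 × (1 − 0.7)/(1 − 0.0456) = 0.094 × 0.3143 = 0.0295 km

0.030 km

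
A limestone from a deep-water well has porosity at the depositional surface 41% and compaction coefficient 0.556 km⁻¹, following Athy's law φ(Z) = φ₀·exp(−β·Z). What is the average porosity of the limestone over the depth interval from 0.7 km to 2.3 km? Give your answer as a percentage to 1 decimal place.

⟨φ⟩ = (1/(Z₂−Z₁)) ∫ φ₀ e^(−βZ) dZ = φ₀·(e^(−β·Z₁) − e^(−β·Z₂)) / (β·(Z₂−Z₁))
e^(−0.556×0.7) = 0.6776; e^(−0.556×2.3) = 0.2784
⟨φ⟩ = 0.41 × (0.6776 − 0.2784) / (0.556 × 1.6) = 0.41 × 0.4488 = 0.1840

18.4%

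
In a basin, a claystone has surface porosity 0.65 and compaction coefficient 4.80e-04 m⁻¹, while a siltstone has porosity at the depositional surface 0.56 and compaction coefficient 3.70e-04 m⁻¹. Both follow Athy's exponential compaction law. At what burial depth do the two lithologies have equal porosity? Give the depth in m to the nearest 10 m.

Working in km (1 km = 1000 m; β in km⁻¹ = β in m⁻¹ × 1000):
Set phi₀ₐ e^(−βₐd) = phi₀ᵦ e^(−βᵦd) ⇒ ln(phi₀ₐ/phi₀ᵦ) = (βₐ − βᵦ)·d
d = ln(0.65/0.56) / (0.48 − 0.37) = 0.1490 / 0.11 = 1.355 km

1350 m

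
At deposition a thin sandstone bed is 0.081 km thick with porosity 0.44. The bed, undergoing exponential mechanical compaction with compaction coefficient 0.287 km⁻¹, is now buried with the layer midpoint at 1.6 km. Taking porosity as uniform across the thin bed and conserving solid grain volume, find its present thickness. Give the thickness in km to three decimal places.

Porosity at 1.6 km: φ = 0.44·exp(−0.287×1.6) = 0.2780
Solid-volume conservation: h(1−φ) = h₀(1−φ₀) ⇒ h = h₀·(1−φ₀)/(1−φ)
h = 0.081 × (1 − 0.44)/(1 − 0.2780) = 0.081 × 0.7756 = 0.0628 km

0.063 km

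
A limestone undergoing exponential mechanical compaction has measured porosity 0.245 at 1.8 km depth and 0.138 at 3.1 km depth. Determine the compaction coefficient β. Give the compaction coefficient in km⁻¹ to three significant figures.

0.442 km⁻¹

Athy: phi(z) = phi₀ e^(−βz) ⇒ phi₁/phi₂ = e^{β(z₂−z₁)} ⇒ β = ln(phi₁/phi₂)/(z₂−z₁)
β = ln(0.245/0.138) / (3.1 − 1.8) = ln(1.775) / 1.3 = 0.5740 / 1.3 = 0.4415 km⁻¹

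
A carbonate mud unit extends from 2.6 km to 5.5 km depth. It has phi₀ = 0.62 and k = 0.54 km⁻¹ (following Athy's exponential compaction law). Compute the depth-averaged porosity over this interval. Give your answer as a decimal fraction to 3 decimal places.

0.077

⟨phi⟩ = (1/(Z₂−Z₁)) ∫ phi₀ e^(−kZ) dZ = phi₀·(e^(−k·Z₁) − e^(−k·Z₂)) / (k·(Z₂−Z₁))
e^(−0.54×2.6) = 0.2456; e^(−0.54×5.5) = 0.0513
⟨phi⟩ = 0.62 × (0.2456 − 0.0513) / (0.54 × 2.9) = 0.62 × 0.1241 = 0.0769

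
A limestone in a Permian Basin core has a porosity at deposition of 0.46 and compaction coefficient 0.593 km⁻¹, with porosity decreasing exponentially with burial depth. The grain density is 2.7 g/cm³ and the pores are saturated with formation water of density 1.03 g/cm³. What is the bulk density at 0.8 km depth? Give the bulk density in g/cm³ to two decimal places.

Porosity at depth: φ = 0.46·exp(−0.593×0.8) = 0.46×0.6223 = 0.2862
Bulk density: ρ_b = (1−φ)ρ_g + φ·ρ_f = 0.7138×2.7 + 0.2862×1.03
       = 1.927 + 0.295 = 2.222 g/cm³

2.22 g/cm³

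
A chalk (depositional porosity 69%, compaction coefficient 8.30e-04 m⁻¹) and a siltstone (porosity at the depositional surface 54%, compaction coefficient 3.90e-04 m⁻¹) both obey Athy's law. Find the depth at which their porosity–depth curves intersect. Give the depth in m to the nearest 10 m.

560 m

Working in km (1 km = 1000 m; k in km⁻¹ = k in m⁻¹ × 1000):
Set phi₀ₐ e^(−kₐz) = phi₀ᵦ e^(−kᵦz) ⇒ ln(phi₀ₐ/phi₀ᵦ) = (kₐ − kᵦ)·z
z = ln(0.69/0.54) / (0.83 − 0.39) = 0.2451 / 0.44 = 0.557 km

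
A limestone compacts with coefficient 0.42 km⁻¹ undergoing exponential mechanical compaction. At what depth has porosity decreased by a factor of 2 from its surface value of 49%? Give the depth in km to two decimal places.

1.65 km

n/n₀ = 1/2 ⇒ exp(−c·z) = 1/2 ⇒ z = ln(2) / c
z = 0.6931 / 0.42 = 1.650 km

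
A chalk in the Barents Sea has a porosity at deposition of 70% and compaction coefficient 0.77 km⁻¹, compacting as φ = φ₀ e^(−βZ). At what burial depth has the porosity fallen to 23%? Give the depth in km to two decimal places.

Invert Athy's law: Z = ln(φ₀/φ) / β
Z = ln(0.7/0.23) / 0.77 = ln(3.043) / 0.77 = 1.1130 / 0.77 = 1.445 km

1.45 km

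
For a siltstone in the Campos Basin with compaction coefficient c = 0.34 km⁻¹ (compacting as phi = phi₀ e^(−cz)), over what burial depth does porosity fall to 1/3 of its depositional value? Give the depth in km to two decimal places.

3.23 km

phi/phi₀ = 1/3 ⇒ exp(−c·z) = 1/3 ⇒ z = ln(3) / c
z = 1.0986 / 0.34 = 3.231 km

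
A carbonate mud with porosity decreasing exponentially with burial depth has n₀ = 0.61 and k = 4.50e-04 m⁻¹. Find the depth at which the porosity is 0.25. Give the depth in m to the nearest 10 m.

Working in km (1 km = 1000 m; k in km⁻¹ = k in m⁻¹ × 1000):
Invert Athy's law: Z = ln(n₀/n) / k
Z = ln(0.61/0.25) / 0.45 = ln(2.44) / 0.45 = 0.8920 / 0.45 = 1.982 km

1980 m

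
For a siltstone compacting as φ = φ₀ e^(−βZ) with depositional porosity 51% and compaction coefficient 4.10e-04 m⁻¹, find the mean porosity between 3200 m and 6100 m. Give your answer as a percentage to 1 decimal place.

8.0%

Working in km (1 km = 1000 m; β in km⁻¹ = β in m⁻¹ × 1000):
⟨φ⟩ = (1/(Z₂−Z₁)) ∫ φ₀ e^(−βZ) dZ = φ₀·(e^(−β·Z₁) − e^(−β·Z₂)) / (β·(Z₂−Z₁))
e^(−0.41×3.2) = 0.2693; e^(−0.41×6.1) = 0.0820
⟨φ⟩ = 0.51 × (0.2693 − 0.0820) / (0.41 × 2.9) = 0.51 × 0.1575 = 0.0803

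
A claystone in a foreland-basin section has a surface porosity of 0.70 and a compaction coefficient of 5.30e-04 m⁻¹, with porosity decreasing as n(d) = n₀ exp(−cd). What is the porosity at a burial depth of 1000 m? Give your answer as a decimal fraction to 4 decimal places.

0.4120

Working in km (1 km = 1000 m; c in km⁻¹ = c in m⁻¹ × 1000):
n = n₀·exp(−c·d) = 0.7 × exp(−0.53 × 1) = 0.7 × exp(−0.53)
  = 0.7 × 0.5886 = 0.4120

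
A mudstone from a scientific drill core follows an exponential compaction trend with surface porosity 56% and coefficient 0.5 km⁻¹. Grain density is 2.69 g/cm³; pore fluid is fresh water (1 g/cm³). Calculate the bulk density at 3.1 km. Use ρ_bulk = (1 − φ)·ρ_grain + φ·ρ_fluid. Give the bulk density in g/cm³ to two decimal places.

2.49 g/cm³

Porosity at depth: φ = 0.56·exp(−0.5×3.1) = 0.56×0.2122 = 0.1189
Bulk density: ρ_b = (1−φ)ρ_g + φ·ρ_f = 0.8811×2.69 + 0.1189×1
       = 2.370 + 0.119 = 2.489 g/cm³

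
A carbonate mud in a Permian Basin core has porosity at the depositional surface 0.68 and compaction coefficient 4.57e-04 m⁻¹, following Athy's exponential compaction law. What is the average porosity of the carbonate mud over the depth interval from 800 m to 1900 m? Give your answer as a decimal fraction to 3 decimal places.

Working in km (1 km = 1000 m; β in km⁻¹ = β in m⁻¹ × 1000):
⟨n⟩ = (1/(Z₂−Z₁)) ∫ n₀ e^(−βZ) dZ = n₀·(e^(−β·Z₁) − e^(−β·Z₂)) / (β·(Z₂−Z₁))
e^(−0.457×0.8) = 0.6938; e^(−0.457×1.9) = 0.4197
⟨n⟩ = 0.68 × (0.6938 − 0.4197) / (0.457 × 1.1) = 0.68 × 0.5453 = 0.3708

0.371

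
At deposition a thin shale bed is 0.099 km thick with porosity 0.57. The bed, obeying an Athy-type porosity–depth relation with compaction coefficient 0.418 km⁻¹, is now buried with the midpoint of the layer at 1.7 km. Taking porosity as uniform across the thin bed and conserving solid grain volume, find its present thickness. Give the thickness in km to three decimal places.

Porosity at 1.7 km: n = 0.57·exp(−0.418×1.7) = 0.2801
Solid-volume conservation: h(1−n) = h₀(1−n₀) ⇒ h = h₀·(1−n₀)/(1−n)
h = 0.099 × (1 − 0.57)/(1 − 0.2801) = 0.099 × 0.5973 = 0.0591 km

0.059 km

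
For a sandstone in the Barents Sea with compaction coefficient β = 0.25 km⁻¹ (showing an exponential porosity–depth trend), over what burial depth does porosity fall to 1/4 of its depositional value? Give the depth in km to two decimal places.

5.55 km

φ/φ₀ = 1/4 ⇒ exp(−β·d) = 1/4 ⇒ d = ln(4) / β
d = 1.3863 / 0.25 = 5.545 km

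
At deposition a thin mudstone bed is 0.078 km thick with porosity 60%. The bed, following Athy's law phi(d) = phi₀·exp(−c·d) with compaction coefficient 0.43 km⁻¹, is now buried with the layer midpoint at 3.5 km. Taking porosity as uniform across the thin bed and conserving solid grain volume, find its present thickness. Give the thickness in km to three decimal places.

0.036 km

Porosity at 3.5 km: phi = 0.6·exp(−0.43×3.5) = 0.1332
Solid-volume conservation: h(1−phi) = h₀(1−phi₀) ⇒ h = h₀·(1−phi₀)/(1−phi)
h = 0.078 × (1 − 0.6)/(1 − 0.1332) = 0.078 × 0.4615 = 0.0360 km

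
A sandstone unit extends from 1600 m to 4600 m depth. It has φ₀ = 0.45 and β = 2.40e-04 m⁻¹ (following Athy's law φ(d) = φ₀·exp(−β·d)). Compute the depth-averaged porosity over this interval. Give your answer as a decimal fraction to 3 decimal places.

0.218

Working in km (1 km = 1000 m; β in km⁻¹ = β in m⁻¹ × 1000):
⟨φ⟩ = (1/(d₂−d₁)) ∫ φ₀ e^(−βd) dd = φ₀·(e^(−β·d₁) − e^(−β·d₂)) / (β·(d₂−d₁))
e^(−0.24×1.6) = 0.6811; e^(−0.24×4.6) = 0.3315
⟨φ⟩ = 0.45 × (0.6811 − 0.3315) / (0.24 × 3) = 0.45 × 0.4855 = 0.2185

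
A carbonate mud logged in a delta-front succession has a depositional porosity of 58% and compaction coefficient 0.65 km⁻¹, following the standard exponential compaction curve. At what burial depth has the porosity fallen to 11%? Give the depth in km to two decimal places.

Invert Athy's law: z = ln(n₀/n) / β
z = ln(0.58/0.11) / 0.65 = ln(5.273) / 0.65 = 1.6625 / 0.65 = 2.558 km

2.56 km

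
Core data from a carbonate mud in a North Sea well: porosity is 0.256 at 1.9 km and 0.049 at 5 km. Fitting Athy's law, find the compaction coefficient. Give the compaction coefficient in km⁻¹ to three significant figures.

0.533 km⁻¹

Athy: n(d) = n₀ e^(−cd) ⇒ n₁/n₂ = e^{c(d₂−d₁)} ⇒ c = ln(n₁/n₂)/(d₂−d₁)
c = ln(0.256/0.049) / (5 − 1.9) = ln(5.224) / 3.1 = 1.6534 / 3.1 = 0.5333 km⁻¹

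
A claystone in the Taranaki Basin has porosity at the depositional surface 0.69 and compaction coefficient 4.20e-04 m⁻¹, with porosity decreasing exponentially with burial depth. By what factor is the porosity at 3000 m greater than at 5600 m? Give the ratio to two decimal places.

2.98

Working in km (1 km = 1000 m; c in km⁻¹ = c in m⁻¹ × 1000):
phi(z₁)/phi(z₂) = e^(−c·z₁)/e^(−c·z₂) = e^{c(z₂−z₁)}
= exp(0.42 × 2.6) = exp(1.092) = 2.9802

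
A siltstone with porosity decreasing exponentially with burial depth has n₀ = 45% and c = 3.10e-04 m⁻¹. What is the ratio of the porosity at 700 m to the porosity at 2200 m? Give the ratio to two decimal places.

Working in km (1 km = 1000 m; c in km⁻¹ = c in m⁻¹ × 1000):
n(z₁)/n(z₂) = e^(−c·z₁)/e^(−c·z₂) = e^{c(z₂−z₁)}
= exp(0.31 × 1.5) = exp(0.465) = 1.5920

1.59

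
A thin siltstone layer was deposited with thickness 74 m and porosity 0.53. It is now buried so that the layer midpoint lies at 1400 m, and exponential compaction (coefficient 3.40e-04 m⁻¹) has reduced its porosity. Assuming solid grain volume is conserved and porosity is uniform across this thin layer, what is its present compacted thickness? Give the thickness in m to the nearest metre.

52 m

Working in km (1 km = 1000 m; c in km⁻¹ = c in m⁻¹ × 1000):
Porosity at 1.4 km: φ = 0.53·exp(−0.34×1.4) = 0.3293
Solid-volume conservation: h(1−φ) = h₀(1−φ₀) ⇒ h = h₀·(1−φ₀)/(1−φ)
h = 0.074 × (1 − 0.53)/(1 − 0.3293) = 0.074 × 0.7007 = 0.0519 km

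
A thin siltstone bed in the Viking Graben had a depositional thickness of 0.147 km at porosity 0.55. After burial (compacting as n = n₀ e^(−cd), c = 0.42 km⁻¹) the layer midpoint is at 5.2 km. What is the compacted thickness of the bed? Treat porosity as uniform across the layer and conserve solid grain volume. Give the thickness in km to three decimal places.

0.071 km

Porosity at 5.2 km: n = 0.55·exp(−0.42×5.2) = 0.0619
Solid-volume conservation: h(1−n) = h₀(1−n₀) ⇒ h = h₀·(1−n₀)/(1−n)
h = 0.147 × (1 − 0.55)/(1 − 0.0619) = 0.147 × 0.4797 = 0.0705 km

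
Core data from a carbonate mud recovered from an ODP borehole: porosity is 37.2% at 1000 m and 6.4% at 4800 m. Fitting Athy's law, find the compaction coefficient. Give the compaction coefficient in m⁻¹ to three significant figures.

0.000463 m⁻¹

Working in km (1 km = 1000 m; β in km⁻¹ = β in m⁻¹ × 1000):
Athy: n(d) = n₀ e^(−βd) ⇒ n₁/n₂ = e^{β(d₂−d₁)} ⇒ β = ln(n₁/n₂)/(d₂−d₁)
β = ln(0.372/0.064) / (4.8 − 1) = ln(5.812) / 3.8 = 1.7600 / 3.8 = 0.4632 km⁻¹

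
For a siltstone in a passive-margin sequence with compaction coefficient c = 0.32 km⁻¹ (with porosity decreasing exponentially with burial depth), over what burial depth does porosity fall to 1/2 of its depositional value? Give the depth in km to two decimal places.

φ/φ₀ = 1/2 ⇒ exp(−c·d) = 1/2 ⇒ d = ln(2) / c
d = 0.6931 / 0.32 = 2.166 km

2.17 km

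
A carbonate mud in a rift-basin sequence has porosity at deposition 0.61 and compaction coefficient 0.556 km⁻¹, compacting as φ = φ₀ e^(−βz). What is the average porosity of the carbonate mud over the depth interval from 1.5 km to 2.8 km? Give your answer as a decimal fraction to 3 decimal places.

⟨φ⟩ = (1/(z₂−z₁)) ∫ φ₀ e^(−βz) dz = φ₀·(e^(−β·z₁) − e^(−β·z₂)) / (β·(z₂−z₁))
e^(−0.556×1.5) = 0.4343; e^(−0.556×2.8) = 0.2108
⟨φ⟩ = 0.61 × (0.4343 − 0.2108) / (0.556 × 1.3) = 0.61 × 0.3092 = 0.1886

0.189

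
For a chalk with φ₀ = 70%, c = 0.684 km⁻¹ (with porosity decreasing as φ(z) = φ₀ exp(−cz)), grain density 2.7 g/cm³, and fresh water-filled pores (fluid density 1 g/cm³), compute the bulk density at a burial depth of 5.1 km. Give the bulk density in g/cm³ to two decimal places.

Porosity at depth: φ = 0.7·exp(−0.684×5.1) = 0.7×0.0305 = 0.0214
Bulk density: ρ_b = (1−φ)ρ_g + φ·ρ_f = 0.9786×2.7 + 0.0214×1
       = 2.642 + 0.021 = 2.664 g/cm³

2.66 g/cm³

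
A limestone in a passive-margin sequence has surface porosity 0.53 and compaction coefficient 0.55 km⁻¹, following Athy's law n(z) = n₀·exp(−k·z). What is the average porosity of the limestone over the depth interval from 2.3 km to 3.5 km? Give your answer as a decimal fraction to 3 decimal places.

⟨n⟩ = (1/(z₂−z₁)) ∫ n₀ e^(−kz) dz = n₀·(e^(−k·z₁) − e^(−k·z₂)) / (k·(z₂−z₁))
e^(−0.55×2.3) = 0.2822; e^(−0.55×3.5) = 0.1459
⟨n⟩ = 0.53 × (0.2822 − 0.1459) / (0.55 × 1.2) = 0.53 × 0.2066 = 0.1095

0.110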